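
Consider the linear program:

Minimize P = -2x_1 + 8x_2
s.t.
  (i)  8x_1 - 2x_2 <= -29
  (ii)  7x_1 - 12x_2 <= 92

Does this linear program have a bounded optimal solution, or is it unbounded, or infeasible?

unbounded

From the feasible point (-266/41, -939/82), moving in the direction (-12, -7) keeps every constraint satisfied while P decreases without bound.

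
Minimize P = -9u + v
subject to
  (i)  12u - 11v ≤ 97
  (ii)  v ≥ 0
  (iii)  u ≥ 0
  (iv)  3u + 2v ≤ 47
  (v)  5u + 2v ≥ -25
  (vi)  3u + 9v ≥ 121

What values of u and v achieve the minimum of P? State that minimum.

Corner points and P = -9u + v:
  (0, 47/2) → P = 47/2
  (0, 121/9) → P = 121/9
  (181/21, 74/7) → P = -67

The binding constraints are 3u + 2v = 47 and 3u + 9v = 121.
Solving simultaneously gives u = 181/21, v = 74/7.

u = 181/21, v = 74/7, minimum P = -67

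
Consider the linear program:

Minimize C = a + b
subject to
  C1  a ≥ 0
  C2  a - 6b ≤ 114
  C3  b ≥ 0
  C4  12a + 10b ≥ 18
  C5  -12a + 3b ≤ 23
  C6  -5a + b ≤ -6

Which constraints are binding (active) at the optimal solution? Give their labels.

C3 and C4

Extreme points and C = a + b:
  (114, 0) → C = 114
  (3/2, 0) → C = 3/2
  (39/31, 9/31) → C = 48/31
  (41/3, 187/3) → C = 76
The feasible region is unbounded (it extends along (6, 1), (1, 4)), but C strictly increases along every unbounded feasible direction, so there is no improving ray and the minimum is attained at a vertex.

The minimum is at (3/2, 0). Substituting into each constraint, equality holds for C3 and C4; the remaining constraints have slack.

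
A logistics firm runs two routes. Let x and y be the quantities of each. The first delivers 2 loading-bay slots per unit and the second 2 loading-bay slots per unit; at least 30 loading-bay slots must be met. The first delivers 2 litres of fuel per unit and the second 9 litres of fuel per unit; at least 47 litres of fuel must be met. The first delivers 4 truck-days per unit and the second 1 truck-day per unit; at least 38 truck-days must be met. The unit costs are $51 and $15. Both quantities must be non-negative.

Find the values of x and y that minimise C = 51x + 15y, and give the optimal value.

x = 23/3, y = 22/3, minimum C = 501

Extreme points and C = 51x + 15y:
  (0, 38) → C = 570
  (47/2, 0) → C = 2397/2
  (88/7, 17/7) → C = 4743/7
  (23/3, 22/3) → C = 501
The feasible region is unbounded (it extends along (0, 1), (1, 0)), but C strictly increases along every unbounded feasible direction, so there is no improving ray and the minimum is attained at a vertex.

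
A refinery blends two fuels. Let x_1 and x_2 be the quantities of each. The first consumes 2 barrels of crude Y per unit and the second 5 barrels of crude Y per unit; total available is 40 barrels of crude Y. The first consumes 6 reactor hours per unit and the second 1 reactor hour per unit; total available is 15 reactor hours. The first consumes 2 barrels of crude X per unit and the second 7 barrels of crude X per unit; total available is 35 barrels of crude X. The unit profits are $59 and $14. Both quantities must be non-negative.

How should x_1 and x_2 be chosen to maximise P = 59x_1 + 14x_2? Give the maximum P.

x_1 = 7/4, x_2 = 9/2, maximum P = 665/4

The binding constraints are 6x_1 + x_2 = 15 and 2x_1 + 7x_2 = 35.
Solving simultaneously gives x_1 = 7/4, x_2 = 9/2.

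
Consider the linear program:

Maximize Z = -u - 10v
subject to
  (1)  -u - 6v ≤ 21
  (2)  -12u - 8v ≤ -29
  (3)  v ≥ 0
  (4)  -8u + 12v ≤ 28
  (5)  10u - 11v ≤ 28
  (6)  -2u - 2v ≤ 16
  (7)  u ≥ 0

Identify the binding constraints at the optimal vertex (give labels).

(2) and (3)

Feasible corners and Z = -u - 10v:
  (29/12, 0) → Z = -29/12
  (31/52, 71/26) → Z = -1451/52
  (14/5, 0) → Z = -14/5
  (161/8, 63/4) → Z = -1421/8

The maximum is at (29/12, 0). Substituting into each constraint, equality holds for (2) and (3); the remaining constraints have slack.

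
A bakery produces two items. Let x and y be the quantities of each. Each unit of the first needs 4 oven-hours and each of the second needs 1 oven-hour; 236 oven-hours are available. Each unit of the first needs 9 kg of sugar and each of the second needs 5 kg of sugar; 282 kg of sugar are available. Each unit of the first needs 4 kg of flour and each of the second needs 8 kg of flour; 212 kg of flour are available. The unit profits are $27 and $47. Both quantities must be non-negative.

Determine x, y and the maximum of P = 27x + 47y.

x = 23, y = 15, maximum P = 1326

Corner points and P = 27x + 47y:
  (0, 0) → P = 0
  (0, 53/2) → P = 2491/2
  (94/3, 0) → P = 846
  (23, 15) → P = 1326

The binding constraints are 9x + 5y = 282 and 4x + 8y = 212.
Solving simultaneously gives x = 23, y = 15.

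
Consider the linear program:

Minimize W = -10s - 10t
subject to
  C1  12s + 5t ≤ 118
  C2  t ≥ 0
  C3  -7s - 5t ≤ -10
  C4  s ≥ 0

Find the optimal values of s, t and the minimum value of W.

Vertices and W = -10s - 10t:
  (59/6, 0) → W = -295/3
  (0, 118/5) → W = -236
  (10/7, 0) → W = -100/7
  (0, 2) → W = -20

s = 0, t = 118/5, minimum W = -236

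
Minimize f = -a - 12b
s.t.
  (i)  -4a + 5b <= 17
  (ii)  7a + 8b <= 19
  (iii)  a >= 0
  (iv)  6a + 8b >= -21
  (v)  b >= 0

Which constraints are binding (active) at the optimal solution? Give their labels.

(ii) and (iii)

Feasible corners and f = -a - 12b:
  (0, 19/8) → f = -57/2
  (19/7, 0) → f = -19/7
  (0, 0) → f = 0

The minimum is at (0, 19/8). Substituting into each constraint, equality holds for (ii) and (iii); the remaining constraints have slack.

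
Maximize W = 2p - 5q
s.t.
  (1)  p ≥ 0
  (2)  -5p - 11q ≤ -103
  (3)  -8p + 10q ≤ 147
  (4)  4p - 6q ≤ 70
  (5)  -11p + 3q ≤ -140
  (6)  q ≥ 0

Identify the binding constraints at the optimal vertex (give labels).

Feasible corners and W = 2p - 5q:
  (694/37, 31/37) → W = 1233/37
  (1849/136, 433/136) → W = 1533/136
  (1841/86, 2737/86) → W = -10003/86
The feasible region is unbounded (it extends along (5, 4), (3, 2)), but W strictly decreases along every unbounded feasible direction, so there is no improving ray and the maximum is attained at a vertex.

The maximum is at (694/37, 31/37). Substituting into each constraint, equality holds for (2) and (4); the remaining constraints have slack.

(2) and (4)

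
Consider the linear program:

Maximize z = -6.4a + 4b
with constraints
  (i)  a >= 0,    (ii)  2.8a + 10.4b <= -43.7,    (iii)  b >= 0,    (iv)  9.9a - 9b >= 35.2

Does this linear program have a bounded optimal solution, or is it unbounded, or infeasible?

infeasible

The boundaries a = 0 and 2.8a + 10.4b = -43.7 meet at (0, -437/104), but that point violates b ≥ 0. Every candidate vertex is excluded by some other constraint, so the feasible region is empty.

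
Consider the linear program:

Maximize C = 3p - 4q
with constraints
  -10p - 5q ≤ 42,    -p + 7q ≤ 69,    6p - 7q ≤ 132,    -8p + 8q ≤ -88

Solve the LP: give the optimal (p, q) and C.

Corner points and C = 3p - 4q:
  (183/50, -393/25) → C = 3693/50
  (13/15, -152/15) → C = 647/15
  (201/5, 78/5) → C = 291/5
  (73/3, 40/3) → C = 59/3

At the optimal vertex, -10p - 5q = 42 and 6p - 7q = 132.
Solving simultaneously gives p = 183/50, q = -393/25.

p = 183/50, q = -393/25, maximum C = 3693/50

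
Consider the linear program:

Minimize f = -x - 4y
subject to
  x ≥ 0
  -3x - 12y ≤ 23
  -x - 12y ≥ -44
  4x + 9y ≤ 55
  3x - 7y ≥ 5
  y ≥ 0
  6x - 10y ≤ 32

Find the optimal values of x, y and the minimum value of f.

x = 86/11, y = 29/11, minimum f = -202/11

Feasible corners and f = -x - 4y:
  (86/11, 29/11) → f = -202/11
  (419/47, 101/47) → f = -823/47
  (5/3, 0) → f = -5/3
  (16/3, 0) → f = -16/3

At the optimal vertex, 4x + 9y = 55 and 3x - 7y = 5.
Solving simultaneously gives x = 86/11, y = 29/11.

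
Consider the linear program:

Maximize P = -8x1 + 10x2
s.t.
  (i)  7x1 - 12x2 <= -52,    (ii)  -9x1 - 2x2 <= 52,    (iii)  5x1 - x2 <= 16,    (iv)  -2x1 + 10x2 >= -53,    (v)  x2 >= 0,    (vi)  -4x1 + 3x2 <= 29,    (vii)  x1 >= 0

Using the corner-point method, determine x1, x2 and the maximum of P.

At the optimal vertex, 5x1 - x2 = 16 and -4x1 + 3x2 = 29.
Solving simultaneously gives x1 = 7, x2 = 19.

x1 = 7, x2 = 19, maximum P = 134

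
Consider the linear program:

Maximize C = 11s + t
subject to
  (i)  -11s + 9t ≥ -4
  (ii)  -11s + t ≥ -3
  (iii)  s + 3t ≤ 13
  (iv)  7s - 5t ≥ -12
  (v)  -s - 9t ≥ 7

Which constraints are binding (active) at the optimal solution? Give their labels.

Feasible corners and C = 11s + t:
  (-16, -20) → C = -196
  (-1/4, -3/4) → C = -7/2
  (-143/68, -37/68) → C = -805/34

The maximum is at (-1/4, -3/4). Substituting into each constraint, equality holds for (i) and (v); the remaining constraints have slack.

(i) and (v)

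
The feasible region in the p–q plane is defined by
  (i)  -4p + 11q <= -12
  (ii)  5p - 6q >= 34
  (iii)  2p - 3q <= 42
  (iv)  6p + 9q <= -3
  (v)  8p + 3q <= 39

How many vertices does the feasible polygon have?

4

Pairwise boundary intersections that survive every other constraint:
  (-50, -142/3)
  (32/9, -73/27)
  (81/10, -43/5)
  (20/3, -43/9)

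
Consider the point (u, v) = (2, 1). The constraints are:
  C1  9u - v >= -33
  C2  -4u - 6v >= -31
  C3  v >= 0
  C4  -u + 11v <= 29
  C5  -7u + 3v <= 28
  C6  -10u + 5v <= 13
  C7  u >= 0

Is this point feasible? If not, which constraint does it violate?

feasible

C1: 17 ≥ -33 ✓
C2: -14 ≥ -31 ✓
C3: 1 ≥ 0 ✓
C4: 9 ≤ 29 ✓
C5: -11 ≤ 28 ✓
C6: -15 ≤ 13 ✓
C7: 2 ≥ 0 ✓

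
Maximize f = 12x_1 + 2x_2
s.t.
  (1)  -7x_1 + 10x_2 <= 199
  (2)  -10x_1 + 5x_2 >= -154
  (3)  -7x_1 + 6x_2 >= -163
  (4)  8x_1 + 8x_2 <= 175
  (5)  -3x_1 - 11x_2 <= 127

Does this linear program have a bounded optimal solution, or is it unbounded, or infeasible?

Corner points and f = 12x_1 + 2x_2:
  (79/68, 2817/136) → f = 3765/68
  (-3459/107, -292/107) → f = -42092/107
  (2107/120, 259/60) → f = 658/3
  (1059/125, -1732/125) → f = 9244/125
The feasible region has finitely many vertices and no improving ray; the maximum is 658/3 at (2107/120, 259/60).

bounded optimum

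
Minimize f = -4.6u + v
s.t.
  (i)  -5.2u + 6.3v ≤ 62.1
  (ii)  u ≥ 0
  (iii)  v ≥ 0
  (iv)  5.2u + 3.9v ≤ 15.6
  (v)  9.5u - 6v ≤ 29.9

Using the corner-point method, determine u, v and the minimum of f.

u = 3, v = 0, minimum f = -13.8

Extreme points and f = -4.6u + v:
  (0, 0) → f = 0
  (0, 4) → f = 4
  (3, 0) → f = -13.8

At the optimal vertex, v = 0 and 5.2u + 3.9v = 15.6.
Solving simultaneously gives u = 3, v = 0.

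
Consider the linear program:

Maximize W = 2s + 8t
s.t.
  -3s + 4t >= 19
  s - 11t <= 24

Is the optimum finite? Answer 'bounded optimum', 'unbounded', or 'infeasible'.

From the feasible point (-305/29, -91/29), moving in the direction (4, 3) keeps every constraint satisfied while W increases without bound.

unbounded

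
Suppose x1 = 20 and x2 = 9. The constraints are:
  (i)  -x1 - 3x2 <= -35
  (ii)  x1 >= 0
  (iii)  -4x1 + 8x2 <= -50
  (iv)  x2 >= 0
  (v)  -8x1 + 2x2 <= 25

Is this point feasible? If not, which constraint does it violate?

not feasible — violates (iii)

Constraint (iii): -4x1 + 8x2 = -8, which is not ≤ -50. All other constraints are satisfied.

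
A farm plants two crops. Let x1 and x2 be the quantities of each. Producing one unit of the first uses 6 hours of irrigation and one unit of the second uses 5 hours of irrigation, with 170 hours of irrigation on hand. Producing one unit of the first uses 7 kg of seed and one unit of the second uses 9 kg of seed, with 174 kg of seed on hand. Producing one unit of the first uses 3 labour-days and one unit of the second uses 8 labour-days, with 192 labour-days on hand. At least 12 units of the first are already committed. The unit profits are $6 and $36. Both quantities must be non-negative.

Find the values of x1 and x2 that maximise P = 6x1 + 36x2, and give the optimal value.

x1 = 12, x2 = 10, maximum P = 432

Feasible corners and P = 6x1 + 36x2:
  (174/7, 0) → P = 1044/7
  (12, 0) → P = 72
  (12, 10) → P = 432

The optimum lies where 7x1 + 9x2 = 174 and x1 = 12.
Solving simultaneously gives x1 = 12, x2 = 10.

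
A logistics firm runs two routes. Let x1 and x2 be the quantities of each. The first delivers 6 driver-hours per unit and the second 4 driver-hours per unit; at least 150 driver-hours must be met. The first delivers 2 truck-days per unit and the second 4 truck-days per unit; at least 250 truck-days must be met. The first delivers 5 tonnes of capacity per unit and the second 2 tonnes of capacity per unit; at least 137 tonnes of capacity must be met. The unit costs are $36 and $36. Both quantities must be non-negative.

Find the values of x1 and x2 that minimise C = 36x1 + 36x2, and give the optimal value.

Vertices and C = 36x1 + 36x2:
  (0, 137/2) → C = 2466
  (125, 0) → C = 4500
  (3, 61) → C = 2304
The feasible region is unbounded (it extends along (0, 1), (1, 0)), but C strictly increases along every unbounded feasible direction, so there is no improving ray and the minimum is attained at a vertex.

At the optimal vertex, 2x1 + 4x2 = 250 and 5x1 + 2x2 = 137.
Solving simultaneously gives x1 = 3, x2 = 61.

x1 = 3, x2 = 61, minimum C = 2304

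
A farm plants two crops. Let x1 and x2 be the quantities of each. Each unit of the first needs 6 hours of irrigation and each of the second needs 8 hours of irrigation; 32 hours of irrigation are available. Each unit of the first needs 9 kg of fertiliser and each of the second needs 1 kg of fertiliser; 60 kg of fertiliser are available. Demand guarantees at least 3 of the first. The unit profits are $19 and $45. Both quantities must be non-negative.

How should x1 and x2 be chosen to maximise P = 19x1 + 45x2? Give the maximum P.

Feasible corners and P = 19x1 + 45x2:
  (16/3, 0) → P = 304/3
  (3, 0) → P = 57
  (3, 7/4) → P = 543/4

The optimum lies where 6x1 + 8x2 = 32 and x1 = 3.
Solving simultaneously gives x1 = 3, x2 = 7/4.

x1 = 3, x2 = 7/4, maximum P = 543/4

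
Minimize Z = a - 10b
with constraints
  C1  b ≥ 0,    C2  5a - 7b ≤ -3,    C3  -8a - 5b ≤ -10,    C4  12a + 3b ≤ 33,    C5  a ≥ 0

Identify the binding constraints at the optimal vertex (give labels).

C4 and C5

Corner points and Z = a - 10b:
  (55/81, 74/81) → Z = -685/81
  (74/33, 67/33) → Z = -596/33
  (0, 2) → Z = -20
  (0, 11) → Z = -110

The minimum is at (0, 11). Substituting into each constraint, equality holds for C4 and C5; the remaining constraints have slack.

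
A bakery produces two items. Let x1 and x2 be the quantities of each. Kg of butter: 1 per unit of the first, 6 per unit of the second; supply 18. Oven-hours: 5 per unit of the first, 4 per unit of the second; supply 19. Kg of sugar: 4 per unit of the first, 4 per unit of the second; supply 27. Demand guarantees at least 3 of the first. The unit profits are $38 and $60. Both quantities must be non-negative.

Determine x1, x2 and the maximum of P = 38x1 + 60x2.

Corner points and P = 38x1 + 60x2:
  (19/5, 0) → P = 722/5
  (3, 0) → P = 114
  (3, 1) → P = 174

The binding constraints are 5x1 + 4x2 = 19 and x1 = 3.
Solving simultaneously gives x1 = 3, x2 = 1.

x1 = 3, x2 = 1, maximum P = 174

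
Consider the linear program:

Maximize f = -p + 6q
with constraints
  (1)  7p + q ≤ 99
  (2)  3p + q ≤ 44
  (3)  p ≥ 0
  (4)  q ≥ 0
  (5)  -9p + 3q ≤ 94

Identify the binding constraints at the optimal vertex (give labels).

Extreme points and f = -p + 6q:
  (55/4, 11/4) → f = 11/4
  (99/7, 0) → f = -99/7
  (19/9, 113/3) → f = 2015/9
  (0, 0) → f = 0
  (0, 94/3) → f = 188

The maximum is at (19/9, 113/3). Substituting into each constraint, equality holds for (2) and (5); the remaining constraints have slack.

(2) and (5)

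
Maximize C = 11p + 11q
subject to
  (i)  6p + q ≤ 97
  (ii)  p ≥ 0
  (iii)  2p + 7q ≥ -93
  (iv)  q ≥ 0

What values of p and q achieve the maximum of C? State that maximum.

Feasible corners and C = 11p + 11q:
  (0, 97) → C = 1067
  (97/6, 0) → C = 1067/6
  (0, 0) → C = 0

p = 0, q = 97, maximum C = 1067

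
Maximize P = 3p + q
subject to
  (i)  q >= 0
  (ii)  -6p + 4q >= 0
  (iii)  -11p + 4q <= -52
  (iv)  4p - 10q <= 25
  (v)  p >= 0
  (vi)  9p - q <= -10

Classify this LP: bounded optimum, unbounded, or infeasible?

The boundaries -6p + 4q = 0 and -11p + 4q = -52 meet at (52/5, 78/5), but that point violates 9p - q ≤ -10. Every candidate vertex is excluded by some other constraint, so the feasible region is empty.

infeasible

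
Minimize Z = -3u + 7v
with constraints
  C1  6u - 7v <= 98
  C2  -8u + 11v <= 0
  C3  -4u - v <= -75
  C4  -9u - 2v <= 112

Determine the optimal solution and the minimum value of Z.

Corner points and Z = -3u + 7v:
  (539/5, 392/5) → Z = 1127/5
  (623/34, 29/17) → Z = -1463/34
  (825/52, 150/13) → Z = 1725/52

At the optimal vertex, 6u - 7v = 98 and -4u - v = -75.
Solving simultaneously gives u = 623/34, v = 29/17.

u = 623/34, v = 29/17, minimum Z = -1463/34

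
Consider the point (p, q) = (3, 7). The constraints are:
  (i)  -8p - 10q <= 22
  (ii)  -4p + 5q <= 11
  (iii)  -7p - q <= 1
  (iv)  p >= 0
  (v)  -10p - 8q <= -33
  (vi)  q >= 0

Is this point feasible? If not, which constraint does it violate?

not feasible — violates (ii)

Constraint (ii): -4p + 5q = 23, which is not ≤ 11. All other constraints are satisfied.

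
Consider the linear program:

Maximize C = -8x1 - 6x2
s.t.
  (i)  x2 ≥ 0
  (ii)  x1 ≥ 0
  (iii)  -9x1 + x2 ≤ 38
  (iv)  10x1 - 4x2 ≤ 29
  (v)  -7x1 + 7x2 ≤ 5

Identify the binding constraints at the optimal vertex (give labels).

(i) and (ii)

Corner points and C = -8x1 - 6x2:
  (0, 0) → C = 0
  (29/10, 0) → C = -116/5
  (0, 5/7) → C = -30/7
  (223/42, 253/42) → C = -1651/21

The maximum is at (0, 0). Substituting into each constraint, equality holds for (i) and (ii); the remaining constraints have slack.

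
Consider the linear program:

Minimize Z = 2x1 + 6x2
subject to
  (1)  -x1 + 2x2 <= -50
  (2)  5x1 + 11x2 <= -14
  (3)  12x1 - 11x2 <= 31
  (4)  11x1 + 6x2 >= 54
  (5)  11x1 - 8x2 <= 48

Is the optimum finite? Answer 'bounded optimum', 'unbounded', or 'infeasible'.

The boundaries -x1 + 2x2 = -50 and 12x1 - 11x2 = 31 meet at (-488/13, -569/13), but that point violates 11x1 + 6x2 ≥ 54. Every candidate vertex is excluded by some other constraint, so the feasible region is empty.

infeasible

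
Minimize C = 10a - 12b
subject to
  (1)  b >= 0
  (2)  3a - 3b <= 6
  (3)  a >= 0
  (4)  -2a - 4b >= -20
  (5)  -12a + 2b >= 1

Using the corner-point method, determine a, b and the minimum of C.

Extreme points and C = 10a - 12b:
  (0, 5) → C = -60
  (0, 1/2) → C = -6
  (9/13, 121/26) → C = -636/13

The binding constraints are a = 0 and -2a - 4b = -20.
Solving simultaneously gives a = 0, b = 5.

a = 0, b = 5, minimum C = -60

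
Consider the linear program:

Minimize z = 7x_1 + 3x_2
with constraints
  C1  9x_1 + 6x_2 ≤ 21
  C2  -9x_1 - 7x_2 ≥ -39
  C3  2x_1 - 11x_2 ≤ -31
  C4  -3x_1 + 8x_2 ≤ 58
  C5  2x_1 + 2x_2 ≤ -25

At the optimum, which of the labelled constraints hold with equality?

Corner points and z = 7x_1 + 3x_2:
  (-390/17, -23/17) → z = -2799/17
  (-337/26, 6/13) → z = -2323/26
  (-158/11, 41/22) → z = -2089/22

The minimum is at (-390/17, -23/17). Substituting into each constraint, equality holds for C3 and C4; the remaining constraints have slack.

C3 and C4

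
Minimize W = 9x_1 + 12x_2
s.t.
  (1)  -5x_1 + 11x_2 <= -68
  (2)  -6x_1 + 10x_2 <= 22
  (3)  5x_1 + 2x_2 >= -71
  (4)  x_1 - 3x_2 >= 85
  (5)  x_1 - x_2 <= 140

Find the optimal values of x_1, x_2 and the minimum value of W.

x_1 = 209/7, x_2 = -771/7, minimum W = -1053

Corner points and W = 9x_1 + 12x_2:
  (-43/17, -496/17) → W = -6339/17
  (209/7, -771/7) → W = -1053
  (335/2, 55/2) → W = 3675/2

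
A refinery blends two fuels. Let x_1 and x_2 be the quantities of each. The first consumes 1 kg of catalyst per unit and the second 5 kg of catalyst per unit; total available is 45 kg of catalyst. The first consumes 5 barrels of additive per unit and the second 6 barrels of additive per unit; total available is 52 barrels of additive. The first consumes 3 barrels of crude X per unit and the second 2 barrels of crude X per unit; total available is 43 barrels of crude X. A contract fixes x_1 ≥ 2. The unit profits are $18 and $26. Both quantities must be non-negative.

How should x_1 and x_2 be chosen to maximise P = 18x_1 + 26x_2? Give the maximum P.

x_1 = 2, x_2 = 7, maximum P = 218

Feasible corners and P = 18x_1 + 26x_2:
  (52/5, 0) → P = 936/5
  (2, 0) → P = 36
  (2, 7) → P = 218

The optimum lies where 5x_1 + 6x_2 = 52 and x_1 = 2.
Solving simultaneously gives x_1 = 2, x_2 = 7.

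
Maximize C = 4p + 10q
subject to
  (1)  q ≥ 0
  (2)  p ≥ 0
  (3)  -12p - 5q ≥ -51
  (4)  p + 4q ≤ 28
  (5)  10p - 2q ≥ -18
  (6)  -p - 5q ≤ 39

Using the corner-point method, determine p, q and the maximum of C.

p = 64/43, q = 285/43, maximum C = 3106/43

Vertices and C = 4p + 10q:
  (0, 0) → C = 0
  (17/4, 0) → C = 17
  (0, 7) → C = 70
  (64/43, 285/43) → C = 3106/43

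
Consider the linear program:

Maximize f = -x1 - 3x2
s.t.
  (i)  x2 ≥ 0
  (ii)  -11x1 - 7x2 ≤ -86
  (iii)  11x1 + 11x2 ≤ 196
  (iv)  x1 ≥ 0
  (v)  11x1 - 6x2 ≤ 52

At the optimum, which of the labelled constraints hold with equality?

(ii) and (v)

Vertices and f = -x1 - 3x2:
  (0, 86/7) → f = -258/7
  (80/13, 34/13) → f = -14
  (0, 196/11) → f = -588/11
  (1748/187, 144/17) → f = -6500/187

The maximum is at (80/13, 34/13). Substituting into each constraint, equality holds for (ii) and (v); the remaining constraints have slack.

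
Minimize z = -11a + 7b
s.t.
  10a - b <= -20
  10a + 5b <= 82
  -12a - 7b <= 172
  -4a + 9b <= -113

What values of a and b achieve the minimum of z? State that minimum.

Feasible corners and z = -11a + 7b:
  (-156/41, -740/41) → z = -3464/41
  (-293/86, -605/43) → z = -5247/86
  (-757/136, -511/34) → z = -5981/136

The binding constraints are 10a - b = -20 and -12a - 7b = 172.
Solving simultaneously gives a = -156/41, b = -740/41.

a = -156/41, b = -740/41, minimum z = -3464/41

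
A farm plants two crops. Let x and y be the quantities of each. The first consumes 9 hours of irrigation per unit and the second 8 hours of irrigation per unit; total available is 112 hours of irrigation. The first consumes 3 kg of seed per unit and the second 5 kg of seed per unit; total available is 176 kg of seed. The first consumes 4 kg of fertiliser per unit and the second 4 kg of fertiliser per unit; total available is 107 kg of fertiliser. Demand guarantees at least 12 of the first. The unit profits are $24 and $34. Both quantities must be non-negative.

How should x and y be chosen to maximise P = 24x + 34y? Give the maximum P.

x = 12, y = 1/2, maximum P = 305

The binding constraints are 9x + 8y = 112 and x = 12.
Solving simultaneously gives x = 12, y = 1/2.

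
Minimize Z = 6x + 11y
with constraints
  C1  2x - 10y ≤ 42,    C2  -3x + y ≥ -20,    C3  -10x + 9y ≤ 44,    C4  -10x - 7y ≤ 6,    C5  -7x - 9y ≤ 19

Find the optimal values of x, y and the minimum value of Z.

x = 47/22, y = -83/22, minimum Z = -631/22

Feasible corners and Z = 6x + 11y:
  (79/14, -43/14) → Z = 1/14
  (47/22, -83/22) → Z = -631/22
  (224/17, 332/17) → Z = 4996/17
  (-181/80, 19/8) → Z = 251/20
  (79/41, -148/41) → Z = -1154/41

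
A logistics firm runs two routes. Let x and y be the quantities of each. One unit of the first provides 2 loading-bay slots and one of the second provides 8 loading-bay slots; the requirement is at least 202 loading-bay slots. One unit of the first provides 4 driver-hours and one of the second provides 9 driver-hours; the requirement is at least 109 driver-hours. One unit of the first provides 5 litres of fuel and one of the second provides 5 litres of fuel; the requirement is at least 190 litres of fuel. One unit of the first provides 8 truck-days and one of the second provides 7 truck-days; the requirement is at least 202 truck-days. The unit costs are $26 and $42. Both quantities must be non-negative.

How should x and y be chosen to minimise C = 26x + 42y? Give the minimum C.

x = 17, y = 21, minimum C = 1324

Vertices and C = 26x + 42y:
  (0, 38) → C = 1596
  (101, 0) → C = 2626
  (17, 21) → C = 1324
The feasible region is unbounded (it extends along (0, 1), (1, 0)), but C strictly increases along every unbounded feasible direction, so there is no improving ray and the minimum is attained at a vertex.

The optimum lies where 2x + 8y = 202 and 5x + 5y = 190.
Solving simultaneously gives x = 17, y = 21.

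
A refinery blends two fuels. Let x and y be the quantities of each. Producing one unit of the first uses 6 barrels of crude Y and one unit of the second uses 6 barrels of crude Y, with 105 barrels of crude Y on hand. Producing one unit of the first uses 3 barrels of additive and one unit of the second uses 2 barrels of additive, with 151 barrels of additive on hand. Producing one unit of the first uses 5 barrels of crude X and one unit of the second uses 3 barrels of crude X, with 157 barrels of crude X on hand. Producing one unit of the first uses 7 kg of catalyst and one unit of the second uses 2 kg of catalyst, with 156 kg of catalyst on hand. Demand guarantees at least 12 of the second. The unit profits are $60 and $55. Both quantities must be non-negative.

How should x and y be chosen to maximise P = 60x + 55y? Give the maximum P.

Vertices and P = 60x + 55y:
  (0, 35/2) → P = 1925/2
  (0, 12) → P = 660
  (11/2, 12) → P = 990

At the optimal vertex, 6x + 6y = 105 and y = 12.
Solving simultaneously gives x = 11/2, y = 12.

x = 11/2, y = 12, maximum P = 990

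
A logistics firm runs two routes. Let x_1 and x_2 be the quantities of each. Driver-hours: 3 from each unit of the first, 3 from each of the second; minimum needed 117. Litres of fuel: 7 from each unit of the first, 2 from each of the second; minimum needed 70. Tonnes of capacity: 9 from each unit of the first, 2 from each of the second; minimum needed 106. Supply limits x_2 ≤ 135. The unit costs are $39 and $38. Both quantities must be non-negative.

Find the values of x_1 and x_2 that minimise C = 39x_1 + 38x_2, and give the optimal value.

x_1 = 4, x_2 = 35, minimum C = 1486

Feasible corners and C = 39x_1 + 38x_2:
  (0, 53) → C = 2014
  (0, 135) → C = 5130
  (39, 0) → C = 1521
  (4, 35) → C = 1486
The feasible region is unbounded (it extends along (1, 0)), but C strictly increases along every unbounded feasible direction, so there is no improving ray and the minimum is attained at a vertex.

The optimum lies where 3x_1 + 3x_2 = 117 and 9x_1 + 2x_2 = 106.
Solving simultaneously gives x_1 = 4, x_2 = 35.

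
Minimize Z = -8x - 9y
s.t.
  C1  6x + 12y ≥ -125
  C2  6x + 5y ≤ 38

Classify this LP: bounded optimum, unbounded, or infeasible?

From the feasible point (1081/42, -163/7), moving in the direction (-5, 6) keeps every constraint satisfied while Z decreases without bound.

unbounded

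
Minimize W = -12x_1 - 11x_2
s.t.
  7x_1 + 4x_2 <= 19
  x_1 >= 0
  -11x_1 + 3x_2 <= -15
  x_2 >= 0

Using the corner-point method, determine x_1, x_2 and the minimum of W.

x_1 = 9/5, x_2 = 8/5, minimum W = -196/5

Feasible corners and W = -12x_1 - 11x_2:
  (9/5, 8/5) → W = -196/5
  (19/7, 0) → W = -228/7
  (15/11, 0) → W = -180/11

The optimum lies where 7x_1 + 4x_2 = 19 and -11x_1 + 3x_2 = -15.
Solving simultaneously gives x_1 = 9/5, x_2 = 8/5.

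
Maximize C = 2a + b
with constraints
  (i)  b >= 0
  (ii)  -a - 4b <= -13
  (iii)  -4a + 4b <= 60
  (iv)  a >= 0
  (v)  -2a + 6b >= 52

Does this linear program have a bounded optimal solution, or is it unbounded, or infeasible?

unbounded

From the feasible point (0, 15), moving in the direction (4, 4) keeps every constraint satisfied while C increases without bound.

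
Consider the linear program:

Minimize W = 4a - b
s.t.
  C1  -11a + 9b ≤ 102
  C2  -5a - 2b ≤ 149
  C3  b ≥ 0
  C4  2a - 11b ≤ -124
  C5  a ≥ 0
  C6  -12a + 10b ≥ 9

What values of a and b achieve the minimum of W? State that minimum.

Vertices and W = 4a - b:
  (0, 34/3) → W = -34/3
  (0, 124/11) → W = -124/11
  (163/16, 105/8) → W = 221/8
The feasible region is unbounded (it extends along (5, 6), (9, 11)), but W strictly increases along every unbounded feasible direction, so there is no improving ray and the minimum is attained at a vertex.

The binding constraints are -11a + 9b = 102 and a = 0.
Solving simultaneously gives a = 0, b = 34/3.

a = 0, b = 34/3, minimum W = -34/3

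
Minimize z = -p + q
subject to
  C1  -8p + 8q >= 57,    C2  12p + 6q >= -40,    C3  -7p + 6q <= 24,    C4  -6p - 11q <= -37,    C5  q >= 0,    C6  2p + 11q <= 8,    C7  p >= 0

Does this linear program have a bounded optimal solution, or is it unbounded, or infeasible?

infeasible

The boundaries -8p + 8q = 57 and -7p + 6q = 24 meet at (75/4, 207/8), but that point violates 2p + 11q ≤ 8. Every candidate vertex is excluded by some other constraint, so the feasible region is empty.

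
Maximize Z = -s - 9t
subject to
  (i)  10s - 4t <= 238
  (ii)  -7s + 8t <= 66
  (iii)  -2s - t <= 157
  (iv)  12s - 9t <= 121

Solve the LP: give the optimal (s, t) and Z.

s = -646/15, t = -1063/15, maximum Z = 10213/15

Extreme points and Z = -s - 9t:
  (542/13, 1163/26) → Z = -11551/26
  (829/21, 823/21) → Z = -8236/21
  (-1322/23, -967/23) → Z = 10025/23
  (-646/15, -1063/15) → Z = 10213/15

The binding constraints are -2s - t = 157 and 12s - 9t = 121.
Solving simultaneously gives s = -646/15, t = -1063/15.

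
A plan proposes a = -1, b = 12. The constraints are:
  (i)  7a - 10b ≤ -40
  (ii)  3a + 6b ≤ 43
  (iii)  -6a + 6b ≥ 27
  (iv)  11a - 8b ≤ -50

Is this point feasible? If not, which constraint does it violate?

not feasible — violates (ii)

Constraint (ii): 3a + 6b = 69, which is not ≤ 43. All other constraints are satisfied.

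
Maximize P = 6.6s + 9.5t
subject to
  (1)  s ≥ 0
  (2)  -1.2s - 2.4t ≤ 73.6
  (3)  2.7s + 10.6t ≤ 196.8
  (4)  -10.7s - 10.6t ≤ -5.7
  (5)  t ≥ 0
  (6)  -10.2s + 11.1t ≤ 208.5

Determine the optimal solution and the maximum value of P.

s = 656/9, t = 0, maximum P = 7216/15

Feasible corners and P = 6.6s + 9.5t:
  (0, 984/53) → P = 9348/53
  (0, 57/106) → P = 1083/212
  (656/9, 0) → P = 7216/15
  (57/107, 0) → P = 1881/535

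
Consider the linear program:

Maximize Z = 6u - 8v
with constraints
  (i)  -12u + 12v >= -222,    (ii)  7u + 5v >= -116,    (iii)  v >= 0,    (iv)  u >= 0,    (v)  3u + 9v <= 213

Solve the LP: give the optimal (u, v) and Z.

Extreme points and Z = 6u - 8v:
  (37/2, 0) → Z = 111
  (253/8, 105/8) → Z = 339/4
  (0, 0) → Z = 0
  (0, 71/3) → Z = -568/3

u = 37/2, v = 0, maximum Z = 111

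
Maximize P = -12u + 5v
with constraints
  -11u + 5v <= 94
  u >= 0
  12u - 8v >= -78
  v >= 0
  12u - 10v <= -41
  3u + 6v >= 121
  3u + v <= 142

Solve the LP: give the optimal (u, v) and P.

u = 125/24, v = 281/16, maximum P = 405/16

Extreme points and P = -12u + 5v:
  (125/24, 281/16) → P = 405/16
  (529/18, 323/6) → P = -167/2
  (482/51, 525/34) → P = -1231/34
  (197/6, 87/2) → P = -353/2

The binding constraints are 12u - 8v = -78 and 3u + 6v = 121.
Solving simultaneously gives u = 125/24, v = 281/16.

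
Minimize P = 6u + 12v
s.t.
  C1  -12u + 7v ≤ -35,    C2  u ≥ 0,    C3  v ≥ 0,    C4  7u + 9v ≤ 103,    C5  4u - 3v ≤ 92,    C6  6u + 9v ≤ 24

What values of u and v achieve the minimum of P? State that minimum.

u = 35/12, v = 0, minimum P = 35/2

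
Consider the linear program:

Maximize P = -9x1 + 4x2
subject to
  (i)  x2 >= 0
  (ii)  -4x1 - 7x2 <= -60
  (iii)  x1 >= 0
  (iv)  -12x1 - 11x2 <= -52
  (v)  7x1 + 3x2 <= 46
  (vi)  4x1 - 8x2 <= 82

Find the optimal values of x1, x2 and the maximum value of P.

Extreme points and P = -9x1 + 4x2:
  (0, 60/7) → P = 240/7
  (142/37, 236/37) → P = -334/37
  (0, 46/3) → P = 184/3

The optimum lies where x1 = 0 and 7x1 + 3x2 = 46.
Solving simultaneously gives x1 = 0, x2 = 46/3.

x1 = 0, x2 = 46/3, maximum P = 184/3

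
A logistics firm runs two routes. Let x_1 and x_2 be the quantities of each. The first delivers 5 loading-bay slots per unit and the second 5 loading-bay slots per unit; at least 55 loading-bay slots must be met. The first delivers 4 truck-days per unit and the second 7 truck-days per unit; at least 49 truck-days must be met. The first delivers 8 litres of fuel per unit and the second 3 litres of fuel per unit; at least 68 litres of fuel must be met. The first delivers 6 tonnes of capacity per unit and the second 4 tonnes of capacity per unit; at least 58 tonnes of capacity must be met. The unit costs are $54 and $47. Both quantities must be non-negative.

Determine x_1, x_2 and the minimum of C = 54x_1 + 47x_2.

x_1 = 7, x_2 = 4, minimum C = 566

Feasible corners and C = 54x_1 + 47x_2:
  (0, 68/3) → C = 3196/3
  (49/4, 0) → C = 1323/2
  (28/3, 5/3) → C = 1747/3
  (7, 4) → C = 566
The feasible region is unbounded (it extends along (0, 1), (1, 0)), but C strictly increases along every unbounded feasible direction, so there is no improving ray and the minimum is attained at a vertex.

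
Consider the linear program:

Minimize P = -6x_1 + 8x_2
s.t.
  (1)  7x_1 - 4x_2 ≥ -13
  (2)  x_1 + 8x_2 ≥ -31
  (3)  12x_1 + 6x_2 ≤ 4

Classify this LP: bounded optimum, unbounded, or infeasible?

bounded optimum

Corner points and P = -6x_1 + 8x_2:
  (-19/5, -17/5) → P = -22/5
  (-31/45, 92/45) → P = 922/45
  (109/45, -188/45) → P = -2158/45
The feasible region has finitely many vertices and no improving ray; the minimum is -2158/45 at (109/45, -188/45).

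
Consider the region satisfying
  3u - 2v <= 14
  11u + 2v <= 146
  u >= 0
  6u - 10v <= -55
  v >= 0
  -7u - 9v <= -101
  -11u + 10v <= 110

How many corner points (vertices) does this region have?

The feasible vertices (each the meet of two boundaries and inside every other half-plane) are:
  (675/61, 1481/122)
  (310/33, 64/3)
  (515/124, 991/124)
  (20/169, 1881/169)

4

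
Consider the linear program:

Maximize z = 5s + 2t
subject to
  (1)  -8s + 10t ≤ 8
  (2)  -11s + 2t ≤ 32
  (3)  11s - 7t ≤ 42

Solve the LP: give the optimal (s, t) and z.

s = 238/27, t = 212/27, maximum z = 538/9

Extreme points and z = 5s + 2t:
  (-152/47, -84/47) → z = -928/47
  (238/27, 212/27) → z = 538/9
  (-28/5, -74/5) → z = -288/5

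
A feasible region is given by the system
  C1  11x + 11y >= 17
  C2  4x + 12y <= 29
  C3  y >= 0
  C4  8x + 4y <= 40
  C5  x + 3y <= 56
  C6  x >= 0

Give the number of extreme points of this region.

5

The feasible vertices (each the meet of two boundaries and inside every other half-plane) are:
  (17/11, 0)
  (0, 17/11)
  (91/20, 9/10)
  (0, 29/12)
  (5, 0)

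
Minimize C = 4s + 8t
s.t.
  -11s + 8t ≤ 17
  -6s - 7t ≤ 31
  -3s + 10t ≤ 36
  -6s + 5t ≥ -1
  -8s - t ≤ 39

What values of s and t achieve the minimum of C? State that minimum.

s = -37/18, t = -8/3, minimum C = -266/9

Feasible corners and C = 4s + 8t:
  (-367/125, -239/125) → C = -676/25
  (59/43, 345/86) → C = 1616/43
  (-37/18, -8/3) → C = -266/9
  (38/9, 73/15) → C = 2512/45

The optimum lies where -6s - 7t = 31 and -6s + 5t = -1.
Solving simultaneously gives s = -37/18, t = -8/3.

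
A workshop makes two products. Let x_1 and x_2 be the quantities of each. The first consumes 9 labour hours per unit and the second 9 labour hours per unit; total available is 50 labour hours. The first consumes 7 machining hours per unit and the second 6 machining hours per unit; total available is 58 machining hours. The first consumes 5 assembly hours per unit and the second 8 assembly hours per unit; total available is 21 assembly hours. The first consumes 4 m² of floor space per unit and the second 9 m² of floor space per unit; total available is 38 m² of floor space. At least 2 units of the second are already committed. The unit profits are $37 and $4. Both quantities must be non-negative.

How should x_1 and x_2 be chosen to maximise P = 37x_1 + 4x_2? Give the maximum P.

x_1 = 1, x_2 = 2, maximum P = 45

Corner points and P = 37x_1 + 4x_2:
  (0, 21/8) → P = 21/2
  (0, 2) → P = 8
  (1, 2) → P = 45

The binding constraints are 5x_1 + 8x_2 = 21 and x_2 = 2.
Solving simultaneously gives x_1 = 1, x_2 = 2.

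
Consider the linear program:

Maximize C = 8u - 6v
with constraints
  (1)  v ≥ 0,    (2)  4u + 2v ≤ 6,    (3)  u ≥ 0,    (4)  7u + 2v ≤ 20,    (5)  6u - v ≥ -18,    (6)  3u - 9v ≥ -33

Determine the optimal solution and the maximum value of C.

u = 3/2, v = 0, maximum C = 12

Feasible corners and C = 8u - 6v:
  (3/2, 0) → C = 12
  (0, 0) → C = 0
  (0, 3) → C = -18

The binding constraints are v = 0 and 4u + 2v = 6.
Solving simultaneously gives u = 3/2, v = 0.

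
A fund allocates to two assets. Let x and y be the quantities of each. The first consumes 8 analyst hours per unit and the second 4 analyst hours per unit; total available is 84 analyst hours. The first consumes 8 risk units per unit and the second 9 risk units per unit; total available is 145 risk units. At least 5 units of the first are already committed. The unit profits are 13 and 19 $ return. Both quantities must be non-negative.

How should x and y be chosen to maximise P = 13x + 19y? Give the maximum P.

Extreme points and P = 13x + 19y:
  (21/2, 0) → P = 273/2
  (5, 0) → P = 65
  (5, 11) → P = 274

The binding constraints are 8x + 4y = 84 and x = 5.
Solving simultaneously gives x = 5, y = 11.

x = 5, y = 11, maximum P = 274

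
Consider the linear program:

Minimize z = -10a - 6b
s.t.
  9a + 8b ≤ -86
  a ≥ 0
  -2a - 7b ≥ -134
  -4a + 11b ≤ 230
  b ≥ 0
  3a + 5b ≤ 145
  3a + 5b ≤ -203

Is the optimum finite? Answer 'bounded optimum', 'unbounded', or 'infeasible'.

The boundaries 9a + 8b = -86 and 3a + 5b = -203 meet at (398/7, -523/7), but that point violates b ≥ 0. Every candidate vertex is excluded by some other constraint, so the feasible region is empty.

infeasible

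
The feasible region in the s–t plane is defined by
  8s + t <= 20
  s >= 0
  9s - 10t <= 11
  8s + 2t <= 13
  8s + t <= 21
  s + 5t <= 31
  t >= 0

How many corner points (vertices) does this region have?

5

The feasible vertices (each the meet of two boundaries and inside every other half-plane) are:
  (0, 31/5)
  (0, 0)
  (76/49, 29/98)
  (11/9, 0)
  (3/38, 235/38)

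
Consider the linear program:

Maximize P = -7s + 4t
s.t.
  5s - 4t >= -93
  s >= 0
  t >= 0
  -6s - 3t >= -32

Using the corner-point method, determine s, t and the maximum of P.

Extreme points and P = -7s + 4t:
  (0, 0) → P = 0
  (0, 32/3) → P = 128/3
  (16/3, 0) → P = -112/3

At the optimal vertex, s = 0 and -6s - 3t = -32.
Solving simultaneously gives s = 0, t = 32/3.

s = 0, t = 32/3, maximum P = 128/3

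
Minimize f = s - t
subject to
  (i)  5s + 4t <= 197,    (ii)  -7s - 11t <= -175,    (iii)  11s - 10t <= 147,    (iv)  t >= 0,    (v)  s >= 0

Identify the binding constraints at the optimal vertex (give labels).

(i) and (v)

Extreme points and f = s - t:
  (1279/47, 716/47) → f = 563/47
  (0, 197/4) → f = -197/4
  (3367/191, 896/191) → f = 2471/191
  (0, 175/11) → f = -175/11

The minimum is at (0, 197/4). Substituting into each constraint, equality holds for (i) and (v); the remaining constraints have slack.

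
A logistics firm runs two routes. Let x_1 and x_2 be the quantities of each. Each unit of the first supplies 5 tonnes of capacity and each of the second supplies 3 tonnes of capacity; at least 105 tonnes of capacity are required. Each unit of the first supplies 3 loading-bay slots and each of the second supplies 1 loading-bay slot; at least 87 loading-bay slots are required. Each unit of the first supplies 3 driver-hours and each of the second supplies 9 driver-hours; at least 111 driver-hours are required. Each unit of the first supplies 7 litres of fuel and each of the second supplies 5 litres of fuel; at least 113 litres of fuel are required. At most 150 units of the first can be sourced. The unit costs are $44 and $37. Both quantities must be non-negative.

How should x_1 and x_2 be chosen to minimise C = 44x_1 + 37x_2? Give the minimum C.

Corner points and C = 44x_1 + 37x_2:
  (0, 87) → C = 3219
  (37, 0) → C = 1628
  (150, 0) → C = 6600
  (28, 3) → C = 1343
The feasible region is unbounded (it extends along (0, 1)), but C strictly increases along every unbounded feasible direction, so there is no improving ray and the minimum is attained at a vertex.

x_1 = 28, x_2 = 3, minimum C = 1343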